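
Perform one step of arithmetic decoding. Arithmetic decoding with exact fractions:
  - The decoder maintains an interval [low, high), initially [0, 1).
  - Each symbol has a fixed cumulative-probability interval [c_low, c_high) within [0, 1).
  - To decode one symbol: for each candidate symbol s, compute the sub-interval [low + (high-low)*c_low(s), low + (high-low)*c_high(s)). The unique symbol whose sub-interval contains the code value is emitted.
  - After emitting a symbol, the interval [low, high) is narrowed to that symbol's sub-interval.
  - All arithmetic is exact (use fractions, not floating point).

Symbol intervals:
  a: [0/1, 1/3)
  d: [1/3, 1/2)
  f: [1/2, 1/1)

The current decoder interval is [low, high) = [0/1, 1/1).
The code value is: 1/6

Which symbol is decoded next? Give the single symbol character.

Interval width = high − low = 1/1 − 0/1 = 1/1
Scaled code = (code − low) / width = (1/6 − 0/1) / 1/1 = 1/6
  a: [0/1, 1/3) ← scaled code falls here ✓
  d: [1/3, 1/2) 
  f: [1/2, 1/1) 

Answer: a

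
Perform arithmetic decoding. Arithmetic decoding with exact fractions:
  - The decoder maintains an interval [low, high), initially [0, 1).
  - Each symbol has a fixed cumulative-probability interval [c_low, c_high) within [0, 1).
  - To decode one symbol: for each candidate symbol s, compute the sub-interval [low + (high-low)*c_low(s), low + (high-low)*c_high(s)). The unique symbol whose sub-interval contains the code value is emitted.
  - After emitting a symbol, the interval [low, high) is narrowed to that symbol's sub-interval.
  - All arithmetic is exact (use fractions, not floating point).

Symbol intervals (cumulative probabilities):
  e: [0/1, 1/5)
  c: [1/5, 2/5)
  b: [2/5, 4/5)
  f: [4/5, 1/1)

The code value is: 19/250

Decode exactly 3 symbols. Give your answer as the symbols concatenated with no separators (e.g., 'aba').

Answer: ecf

Derivation:
Step 1: interval [0/1, 1/1), width = 1/1 - 0/1 = 1/1
  'e': [0/1 + 1/1*0/1, 0/1 + 1/1*1/5) = [0/1, 1/5) <- contains code 19/250
  'c': [0/1 + 1/1*1/5, 0/1 + 1/1*2/5) = [1/5, 2/5)
  'b': [0/1 + 1/1*2/5, 0/1 + 1/1*4/5) = [2/5, 4/5)
  'f': [0/1 + 1/1*4/5, 0/1 + 1/1*1/1) = [4/5, 1/1)
  emit 'e', narrow to [0/1, 1/5)
Step 2: interval [0/1, 1/5), width = 1/5 - 0/1 = 1/5
  'e': [0/1 + 1/5*0/1, 0/1 + 1/5*1/5) = [0/1, 1/25)
  'c': [0/1 + 1/5*1/5, 0/1 + 1/5*2/5) = [1/25, 2/25) <- contains code 19/250
  'b': [0/1 + 1/5*2/5, 0/1 + 1/5*4/5) = [2/25, 4/25)
  'f': [0/1 + 1/5*4/5, 0/1 + 1/5*1/1) = [4/25, 1/5)
  emit 'c', narrow to [1/25, 2/25)
Step 3: interval [1/25, 2/25), width = 2/25 - 1/25 = 1/25
  'e': [1/25 + 1/25*0/1, 1/25 + 1/25*1/5) = [1/25, 6/125)
  'c': [1/25 + 1/25*1/5, 1/25 + 1/25*2/5) = [6/125, 7/125)
  'b': [1/25 + 1/25*2/5, 1/25 + 1/25*4/5) = [7/125, 9/125)
  'f': [1/25 + 1/25*4/5, 1/25 + 1/25*1/1) = [9/125, 2/25) <- contains code 19/250
  emit 'f', narrow to [9/125, 2/25)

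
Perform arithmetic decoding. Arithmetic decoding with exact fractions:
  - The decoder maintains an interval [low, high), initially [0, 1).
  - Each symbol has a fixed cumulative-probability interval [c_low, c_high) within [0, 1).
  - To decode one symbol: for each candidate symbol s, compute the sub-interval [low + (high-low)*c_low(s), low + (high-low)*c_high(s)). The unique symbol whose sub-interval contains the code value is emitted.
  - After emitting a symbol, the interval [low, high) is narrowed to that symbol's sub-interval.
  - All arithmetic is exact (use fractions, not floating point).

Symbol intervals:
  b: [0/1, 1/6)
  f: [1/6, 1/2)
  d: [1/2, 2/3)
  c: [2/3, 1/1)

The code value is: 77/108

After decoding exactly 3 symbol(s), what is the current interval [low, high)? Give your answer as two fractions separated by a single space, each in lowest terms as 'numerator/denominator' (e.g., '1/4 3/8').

Step 1: interval [0/1, 1/1), width = 1/1 - 0/1 = 1/1
  'b': [0/1 + 1/1*0/1, 0/1 + 1/1*1/6) = [0/1, 1/6)
  'f': [0/1 + 1/1*1/6, 0/1 + 1/1*1/2) = [1/6, 1/2)
  'd': [0/1 + 1/1*1/2, 0/1 + 1/1*2/3) = [1/2, 2/3)
  'c': [0/1 + 1/1*2/3, 0/1 + 1/1*1/1) = [2/3, 1/1) <- contains code 77/108
  emit 'c', narrow to [2/3, 1/1)
Step 2: interval [2/3, 1/1), width = 1/1 - 2/3 = 1/3
  'b': [2/3 + 1/3*0/1, 2/3 + 1/3*1/6) = [2/3, 13/18) <- contains code 77/108
  'f': [2/3 + 1/3*1/6, 2/3 + 1/3*1/2) = [13/18, 5/6)
  'd': [2/3 + 1/3*1/2, 2/3 + 1/3*2/3) = [5/6, 8/9)
  'c': [2/3 + 1/3*2/3, 2/3 + 1/3*1/1) = [8/9, 1/1)
  emit 'b', narrow to [2/3, 13/18)
Step 3: interval [2/3, 13/18), width = 13/18 - 2/3 = 1/18
  'b': [2/3 + 1/18*0/1, 2/3 + 1/18*1/6) = [2/3, 73/108)
  'f': [2/3 + 1/18*1/6, 2/3 + 1/18*1/2) = [73/108, 25/36)
  'd': [2/3 + 1/18*1/2, 2/3 + 1/18*2/3) = [25/36, 19/27)
  'c': [2/3 + 1/18*2/3, 2/3 + 1/18*1/1) = [19/27, 13/18) <- contains code 77/108
  emit 'c', narrow to [19/27, 13/18)

Answer: 19/27 13/18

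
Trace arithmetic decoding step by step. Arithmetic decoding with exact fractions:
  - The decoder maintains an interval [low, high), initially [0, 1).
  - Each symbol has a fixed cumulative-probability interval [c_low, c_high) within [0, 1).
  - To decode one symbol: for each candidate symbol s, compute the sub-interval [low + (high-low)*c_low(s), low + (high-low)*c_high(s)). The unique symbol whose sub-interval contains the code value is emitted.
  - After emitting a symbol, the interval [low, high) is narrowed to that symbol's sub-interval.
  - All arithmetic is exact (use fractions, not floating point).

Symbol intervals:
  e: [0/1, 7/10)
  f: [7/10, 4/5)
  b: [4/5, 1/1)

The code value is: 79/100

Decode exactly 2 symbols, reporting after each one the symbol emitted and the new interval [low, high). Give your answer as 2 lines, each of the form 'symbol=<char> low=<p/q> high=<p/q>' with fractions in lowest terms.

Answer: symbol=f low=7/10 high=4/5
symbol=b low=39/50 high=4/5

Derivation:
Step 1: interval [0/1, 1/1), width = 1/1 - 0/1 = 1/1
  'e': [0/1 + 1/1*0/1, 0/1 + 1/1*7/10) = [0/1, 7/10)
  'f': [0/1 + 1/1*7/10, 0/1 + 1/1*4/5) = [7/10, 4/5) <- contains code 79/100
  'b': [0/1 + 1/1*4/5, 0/1 + 1/1*1/1) = [4/5, 1/1)
  emit 'f', narrow to [7/10, 4/5)
Step 2: interval [7/10, 4/5), width = 4/5 - 7/10 = 1/10
  'e': [7/10 + 1/10*0/1, 7/10 + 1/10*7/10) = [7/10, 77/100)
  'f': [7/10 + 1/10*7/10, 7/10 + 1/10*4/5) = [77/100, 39/50)
  'b': [7/10 + 1/10*4/5, 7/10 + 1/10*1/1) = [39/50, 4/5) <- contains code 79/100
  emit 'b', narrow to [39/50, 4/5)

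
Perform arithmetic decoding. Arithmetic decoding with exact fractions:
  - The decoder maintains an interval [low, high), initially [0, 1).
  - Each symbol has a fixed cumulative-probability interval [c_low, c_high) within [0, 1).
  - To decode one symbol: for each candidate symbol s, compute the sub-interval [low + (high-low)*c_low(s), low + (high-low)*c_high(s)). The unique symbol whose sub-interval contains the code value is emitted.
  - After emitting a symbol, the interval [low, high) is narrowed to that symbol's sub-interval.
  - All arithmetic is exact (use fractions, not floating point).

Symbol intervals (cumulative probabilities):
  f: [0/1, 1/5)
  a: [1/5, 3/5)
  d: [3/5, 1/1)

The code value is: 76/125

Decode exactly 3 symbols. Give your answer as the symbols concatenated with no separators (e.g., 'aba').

Step 1: interval [0/1, 1/1), width = 1/1 - 0/1 = 1/1
  'f': [0/1 + 1/1*0/1, 0/1 + 1/1*1/5) = [0/1, 1/5)
  'a': [0/1 + 1/1*1/5, 0/1 + 1/1*3/5) = [1/5, 3/5)
  'd': [0/1 + 1/1*3/5, 0/1 + 1/1*1/1) = [3/5, 1/1) <- contains code 76/125
  emit 'd', narrow to [3/5, 1/1)
Step 2: interval [3/5, 1/1), width = 1/1 - 3/5 = 2/5
  'f': [3/5 + 2/5*0/1, 3/5 + 2/5*1/5) = [3/5, 17/25) <- contains code 76/125
  'a': [3/5 + 2/5*1/5, 3/5 + 2/5*3/5) = [17/25, 21/25)
  'd': [3/5 + 2/5*3/5, 3/5 + 2/5*1/1) = [21/25, 1/1)
  emit 'f', narrow to [3/5, 17/25)
Step 3: interval [3/5, 17/25), width = 17/25 - 3/5 = 2/25
  'f': [3/5 + 2/25*0/1, 3/5 + 2/25*1/5) = [3/5, 77/125) <- contains code 76/125
  'a': [3/5 + 2/25*1/5, 3/5 + 2/25*3/5) = [77/125, 81/125)
  'd': [3/5 + 2/25*3/5, 3/5 + 2/25*1/1) = [81/125, 17/25)
  emit 'f', narrow to [3/5, 77/125)

Answer: dff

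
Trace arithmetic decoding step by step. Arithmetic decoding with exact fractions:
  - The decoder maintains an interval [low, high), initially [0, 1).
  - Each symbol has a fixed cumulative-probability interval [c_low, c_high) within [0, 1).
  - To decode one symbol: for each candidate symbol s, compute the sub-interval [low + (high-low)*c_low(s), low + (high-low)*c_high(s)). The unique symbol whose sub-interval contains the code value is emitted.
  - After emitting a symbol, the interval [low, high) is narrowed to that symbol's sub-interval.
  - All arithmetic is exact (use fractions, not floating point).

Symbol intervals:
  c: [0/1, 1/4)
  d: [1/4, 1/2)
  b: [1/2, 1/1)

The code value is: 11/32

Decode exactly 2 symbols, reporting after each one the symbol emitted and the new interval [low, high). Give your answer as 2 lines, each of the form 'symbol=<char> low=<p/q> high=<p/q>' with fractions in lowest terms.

Step 1: interval [0/1, 1/1), width = 1/1 - 0/1 = 1/1
  'c': [0/1 + 1/1*0/1, 0/1 + 1/1*1/4) = [0/1, 1/4)
  'd': [0/1 + 1/1*1/4, 0/1 + 1/1*1/2) = [1/4, 1/2) <- contains code 11/32
  'b': [0/1 + 1/1*1/2, 0/1 + 1/1*1/1) = [1/2, 1/1)
  emit 'd', narrow to [1/4, 1/2)
Step 2: interval [1/4, 1/2), width = 1/2 - 1/4 = 1/4
  'c': [1/4 + 1/4*0/1, 1/4 + 1/4*1/4) = [1/4, 5/16)
  'd': [1/4 + 1/4*1/4, 1/4 + 1/4*1/2) = [5/16, 3/8) <- contains code 11/32
  'b': [1/4 + 1/4*1/2, 1/4 + 1/4*1/1) = [3/8, 1/2)
  emit 'd', narrow to [5/16, 3/8)

Answer: symbol=d low=1/4 high=1/2
symbol=d low=5/16 high=3/8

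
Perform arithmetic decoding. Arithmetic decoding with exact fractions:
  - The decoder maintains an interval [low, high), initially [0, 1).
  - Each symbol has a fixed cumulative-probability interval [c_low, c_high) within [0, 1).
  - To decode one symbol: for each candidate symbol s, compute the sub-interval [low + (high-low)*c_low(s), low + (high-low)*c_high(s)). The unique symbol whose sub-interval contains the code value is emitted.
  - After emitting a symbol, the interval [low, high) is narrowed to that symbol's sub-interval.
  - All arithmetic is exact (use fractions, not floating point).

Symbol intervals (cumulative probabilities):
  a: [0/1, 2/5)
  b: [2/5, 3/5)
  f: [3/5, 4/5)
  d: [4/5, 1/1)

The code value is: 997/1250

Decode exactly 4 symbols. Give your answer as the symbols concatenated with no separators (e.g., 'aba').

Answer: fddf

Derivation:
Step 1: interval [0/1, 1/1), width = 1/1 - 0/1 = 1/1
  'a': [0/1 + 1/1*0/1, 0/1 + 1/1*2/5) = [0/1, 2/5)
  'b': [0/1 + 1/1*2/5, 0/1 + 1/1*3/5) = [2/5, 3/5)
  'f': [0/1 + 1/1*3/5, 0/1 + 1/1*4/5) = [3/5, 4/5) <- contains code 997/1250
  'd': [0/1 + 1/1*4/5, 0/1 + 1/1*1/1) = [4/5, 1/1)
  emit 'f', narrow to [3/5, 4/5)
Step 2: interval [3/5, 4/5), width = 4/5 - 3/5 = 1/5
  'a': [3/5 + 1/5*0/1, 3/5 + 1/5*2/5) = [3/5, 17/25)
  'b': [3/5 + 1/5*2/5, 3/5 + 1/5*3/5) = [17/25, 18/25)
  'f': [3/5 + 1/5*3/5, 3/5 + 1/5*4/5) = [18/25, 19/25)
  'd': [3/5 + 1/5*4/5, 3/5 + 1/5*1/1) = [19/25, 4/5) <- contains code 997/1250
  emit 'd', narrow to [19/25, 4/5)
Step 3: interval [19/25, 4/5), width = 4/5 - 19/25 = 1/25
  'a': [19/25 + 1/25*0/1, 19/25 + 1/25*2/5) = [19/25, 97/125)
  'b': [19/25 + 1/25*2/5, 19/25 + 1/25*3/5) = [97/125, 98/125)
  'f': [19/25 + 1/25*3/5, 19/25 + 1/25*4/5) = [98/125, 99/125)
  'd': [19/25 + 1/25*4/5, 19/25 + 1/25*1/1) = [99/125, 4/5) <- contains code 997/1250
  emit 'd', narrow to [99/125, 4/5)
Step 4: interval [99/125, 4/5), width = 4/5 - 99/125 = 1/125
  'a': [99/125 + 1/125*0/1, 99/125 + 1/125*2/5) = [99/125, 497/625)
  'b': [99/125 + 1/125*2/5, 99/125 + 1/125*3/5) = [497/625, 498/625)
  'f': [99/125 + 1/125*3/5, 99/125 + 1/125*4/5) = [498/625, 499/625) <- contains code 997/1250
  'd': [99/125 + 1/125*4/5, 99/125 + 1/125*1/1) = [499/625, 4/5)
  emit 'f', narrow to [498/625, 499/625)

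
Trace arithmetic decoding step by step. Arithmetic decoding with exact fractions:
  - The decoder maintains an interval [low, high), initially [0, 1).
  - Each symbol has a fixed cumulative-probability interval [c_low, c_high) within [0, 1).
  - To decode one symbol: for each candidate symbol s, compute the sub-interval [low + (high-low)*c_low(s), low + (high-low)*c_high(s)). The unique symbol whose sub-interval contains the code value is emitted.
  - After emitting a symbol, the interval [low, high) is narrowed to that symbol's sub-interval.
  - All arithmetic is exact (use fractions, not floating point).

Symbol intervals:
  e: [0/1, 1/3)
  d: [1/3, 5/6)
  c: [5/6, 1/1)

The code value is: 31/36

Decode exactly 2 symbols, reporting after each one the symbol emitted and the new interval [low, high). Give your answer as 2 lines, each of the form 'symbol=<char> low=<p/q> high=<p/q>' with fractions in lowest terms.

Step 1: interval [0/1, 1/1), width = 1/1 - 0/1 = 1/1
  'e': [0/1 + 1/1*0/1, 0/1 + 1/1*1/3) = [0/1, 1/3)
  'd': [0/1 + 1/1*1/3, 0/1 + 1/1*5/6) = [1/3, 5/6)
  'c': [0/1 + 1/1*5/6, 0/1 + 1/1*1/1) = [5/6, 1/1) <- contains code 31/36
  emit 'c', narrow to [5/6, 1/1)
Step 2: interval [5/6, 1/1), width = 1/1 - 5/6 = 1/6
  'e': [5/6 + 1/6*0/1, 5/6 + 1/6*1/3) = [5/6, 8/9) <- contains code 31/36
  'd': [5/6 + 1/6*1/3, 5/6 + 1/6*5/6) = [8/9, 35/36)
  'c': [5/6 + 1/6*5/6, 5/6 + 1/6*1/1) = [35/36, 1/1)
  emit 'e', narrow to [5/6, 8/9)

Answer: symbol=c low=5/6 high=1/1
symbol=e low=5/6 high=8/9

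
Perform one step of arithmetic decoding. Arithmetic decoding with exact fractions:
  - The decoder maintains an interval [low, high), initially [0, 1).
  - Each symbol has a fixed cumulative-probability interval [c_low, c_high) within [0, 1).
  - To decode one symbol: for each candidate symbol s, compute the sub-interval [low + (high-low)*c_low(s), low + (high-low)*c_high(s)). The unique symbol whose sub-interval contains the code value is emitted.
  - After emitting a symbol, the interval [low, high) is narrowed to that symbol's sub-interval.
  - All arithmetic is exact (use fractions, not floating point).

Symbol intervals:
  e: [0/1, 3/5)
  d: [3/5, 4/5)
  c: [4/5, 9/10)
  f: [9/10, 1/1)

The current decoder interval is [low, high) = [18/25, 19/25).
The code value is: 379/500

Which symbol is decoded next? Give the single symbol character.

Answer: f

Derivation:
Interval width = high − low = 19/25 − 18/25 = 1/25
Scaled code = (code − low) / width = (379/500 − 18/25) / 1/25 = 19/20
  e: [0/1, 3/5) 
  d: [3/5, 4/5) 
  c: [4/5, 9/10) 
  f: [9/10, 1/1) ← scaled code falls here ✓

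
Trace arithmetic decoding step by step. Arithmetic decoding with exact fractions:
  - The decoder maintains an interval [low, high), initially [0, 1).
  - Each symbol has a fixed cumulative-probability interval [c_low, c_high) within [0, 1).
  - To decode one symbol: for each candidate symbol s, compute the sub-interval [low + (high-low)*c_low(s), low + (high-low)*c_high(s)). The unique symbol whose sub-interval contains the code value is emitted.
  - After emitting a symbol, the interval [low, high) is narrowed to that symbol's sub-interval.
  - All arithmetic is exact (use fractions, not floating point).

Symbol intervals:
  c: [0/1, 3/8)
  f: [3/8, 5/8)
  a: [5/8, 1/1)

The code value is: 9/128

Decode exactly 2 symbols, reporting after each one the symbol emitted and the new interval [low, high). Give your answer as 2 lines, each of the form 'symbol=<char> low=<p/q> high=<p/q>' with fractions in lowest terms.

Answer: symbol=c low=0/1 high=3/8
symbol=c low=0/1 high=9/64

Derivation:
Step 1: interval [0/1, 1/1), width = 1/1 - 0/1 = 1/1
  'c': [0/1 + 1/1*0/1, 0/1 + 1/1*3/8) = [0/1, 3/8) <- contains code 9/128
  'f': [0/1 + 1/1*3/8, 0/1 + 1/1*5/8) = [3/8, 5/8)
  'a': [0/1 + 1/1*5/8, 0/1 + 1/1*1/1) = [5/8, 1/1)
  emit 'c', narrow to [0/1, 3/8)
Step 2: interval [0/1, 3/8), width = 3/8 - 0/1 = 3/8
  'c': [0/1 + 3/8*0/1, 0/1 + 3/8*3/8) = [0/1, 9/64) <- contains code 9/128
  'f': [0/1 + 3/8*3/8, 0/1 + 3/8*5/8) = [9/64, 15/64)
  'a': [0/1 + 3/8*5/8, 0/1 + 3/8*1/1) = [15/64, 3/8)
  emit 'c', narrow to [0/1, 9/64)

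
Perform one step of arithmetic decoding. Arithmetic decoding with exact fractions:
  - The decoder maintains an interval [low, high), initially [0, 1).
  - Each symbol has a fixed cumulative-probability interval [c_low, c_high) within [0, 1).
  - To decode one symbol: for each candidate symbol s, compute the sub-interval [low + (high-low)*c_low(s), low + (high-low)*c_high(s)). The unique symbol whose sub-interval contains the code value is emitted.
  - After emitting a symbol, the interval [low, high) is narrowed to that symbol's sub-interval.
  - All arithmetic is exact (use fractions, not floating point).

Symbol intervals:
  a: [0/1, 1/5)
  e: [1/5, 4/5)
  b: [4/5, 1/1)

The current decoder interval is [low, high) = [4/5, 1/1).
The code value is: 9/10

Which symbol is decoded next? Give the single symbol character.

Interval width = high − low = 1/1 − 4/5 = 1/5
Scaled code = (code − low) / width = (9/10 − 4/5) / 1/5 = 1/2
  a: [0/1, 1/5) 
  e: [1/5, 4/5) ← scaled code falls here ✓
  b: [4/5, 1/1) 

Answer: e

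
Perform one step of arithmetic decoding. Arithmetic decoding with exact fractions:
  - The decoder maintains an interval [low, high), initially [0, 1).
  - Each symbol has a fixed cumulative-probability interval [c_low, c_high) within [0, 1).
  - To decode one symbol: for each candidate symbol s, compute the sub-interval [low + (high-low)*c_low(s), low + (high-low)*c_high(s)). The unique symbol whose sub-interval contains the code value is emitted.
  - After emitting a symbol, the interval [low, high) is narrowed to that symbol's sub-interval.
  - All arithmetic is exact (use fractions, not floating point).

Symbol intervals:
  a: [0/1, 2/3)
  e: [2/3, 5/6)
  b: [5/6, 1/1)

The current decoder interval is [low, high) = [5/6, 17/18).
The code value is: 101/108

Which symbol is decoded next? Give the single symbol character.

Interval width = high − low = 17/18 − 5/6 = 1/9
Scaled code = (code − low) / width = (101/108 − 5/6) / 1/9 = 11/12
  a: [0/1, 2/3) 
  e: [2/3, 5/6) 
  b: [5/6, 1/1) ← scaled code falls here ✓

Answer: b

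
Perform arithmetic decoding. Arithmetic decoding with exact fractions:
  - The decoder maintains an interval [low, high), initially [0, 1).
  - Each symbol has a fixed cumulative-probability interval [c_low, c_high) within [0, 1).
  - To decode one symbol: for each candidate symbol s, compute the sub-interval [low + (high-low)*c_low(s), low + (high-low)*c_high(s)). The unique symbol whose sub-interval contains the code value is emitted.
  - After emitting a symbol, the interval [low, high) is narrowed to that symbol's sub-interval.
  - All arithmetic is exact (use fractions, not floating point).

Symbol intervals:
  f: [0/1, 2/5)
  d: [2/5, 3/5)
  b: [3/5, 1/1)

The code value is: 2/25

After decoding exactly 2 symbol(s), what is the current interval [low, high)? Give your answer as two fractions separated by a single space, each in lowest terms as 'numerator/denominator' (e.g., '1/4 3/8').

Step 1: interval [0/1, 1/1), width = 1/1 - 0/1 = 1/1
  'f': [0/1 + 1/1*0/1, 0/1 + 1/1*2/5) = [0/1, 2/5) <- contains code 2/25
  'd': [0/1 + 1/1*2/5, 0/1 + 1/1*3/5) = [2/5, 3/5)
  'b': [0/1 + 1/1*3/5, 0/1 + 1/1*1/1) = [3/5, 1/1)
  emit 'f', narrow to [0/1, 2/5)
Step 2: interval [0/1, 2/5), width = 2/5 - 0/1 = 2/5
  'f': [0/1 + 2/5*0/1, 0/1 + 2/5*2/5) = [0/1, 4/25) <- contains code 2/25
  'd': [0/1 + 2/5*2/5, 0/1 + 2/5*3/5) = [4/25, 6/25)
  'b': [0/1 + 2/5*3/5, 0/1 + 2/5*1/1) = [6/25, 2/5)
  emit 'f', narrow to [0/1, 4/25)

Answer: 0/1 4/25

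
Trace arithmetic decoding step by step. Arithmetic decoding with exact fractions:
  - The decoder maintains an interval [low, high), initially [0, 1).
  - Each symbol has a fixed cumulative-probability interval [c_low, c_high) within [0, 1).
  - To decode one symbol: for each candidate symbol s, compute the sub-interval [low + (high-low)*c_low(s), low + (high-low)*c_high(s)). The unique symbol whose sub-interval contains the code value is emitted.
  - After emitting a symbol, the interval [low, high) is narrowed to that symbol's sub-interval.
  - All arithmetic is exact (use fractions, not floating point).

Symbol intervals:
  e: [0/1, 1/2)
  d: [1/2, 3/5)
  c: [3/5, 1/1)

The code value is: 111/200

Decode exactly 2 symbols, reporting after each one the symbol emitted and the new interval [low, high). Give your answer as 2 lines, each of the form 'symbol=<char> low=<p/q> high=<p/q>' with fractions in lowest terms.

Answer: symbol=d low=1/2 high=3/5
symbol=d low=11/20 high=14/25

Derivation:
Step 1: interval [0/1, 1/1), width = 1/1 - 0/1 = 1/1
  'e': [0/1 + 1/1*0/1, 0/1 + 1/1*1/2) = [0/1, 1/2)
  'd': [0/1 + 1/1*1/2, 0/1 + 1/1*3/5) = [1/2, 3/5) <- contains code 111/200
  'c': [0/1 + 1/1*3/5, 0/1 + 1/1*1/1) = [3/5, 1/1)
  emit 'd', narrow to [1/2, 3/5)
Step 2: interval [1/2, 3/5), width = 3/5 - 1/2 = 1/10
  'e': [1/2 + 1/10*0/1, 1/2 + 1/10*1/2) = [1/2, 11/20)
  'd': [1/2 + 1/10*1/2, 1/2 + 1/10*3/5) = [11/20, 14/25) <- contains code 111/200
  'c': [1/2 + 1/10*3/5, 1/2 + 1/10*1/1) = [14/25, 3/5)
  emit 'd', narrow to [11/20, 14/25)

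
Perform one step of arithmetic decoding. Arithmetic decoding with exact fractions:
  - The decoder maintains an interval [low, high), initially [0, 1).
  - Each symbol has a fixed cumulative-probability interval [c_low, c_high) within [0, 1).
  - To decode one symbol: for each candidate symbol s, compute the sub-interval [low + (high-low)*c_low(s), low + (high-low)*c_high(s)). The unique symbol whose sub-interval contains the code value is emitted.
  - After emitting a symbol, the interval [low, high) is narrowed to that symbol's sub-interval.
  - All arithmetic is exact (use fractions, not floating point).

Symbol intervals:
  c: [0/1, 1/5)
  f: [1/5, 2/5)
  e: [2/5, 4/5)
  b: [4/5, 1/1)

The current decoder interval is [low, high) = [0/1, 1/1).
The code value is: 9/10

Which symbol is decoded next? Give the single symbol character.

Answer: b

Derivation:
Interval width = high − low = 1/1 − 0/1 = 1/1
Scaled code = (code − low) / width = (9/10 − 0/1) / 1/1 = 9/10
  c: [0/1, 1/5) 
  f: [1/5, 2/5) 
  e: [2/5, 4/5) 
  b: [4/5, 1/1) ← scaled code falls here ✓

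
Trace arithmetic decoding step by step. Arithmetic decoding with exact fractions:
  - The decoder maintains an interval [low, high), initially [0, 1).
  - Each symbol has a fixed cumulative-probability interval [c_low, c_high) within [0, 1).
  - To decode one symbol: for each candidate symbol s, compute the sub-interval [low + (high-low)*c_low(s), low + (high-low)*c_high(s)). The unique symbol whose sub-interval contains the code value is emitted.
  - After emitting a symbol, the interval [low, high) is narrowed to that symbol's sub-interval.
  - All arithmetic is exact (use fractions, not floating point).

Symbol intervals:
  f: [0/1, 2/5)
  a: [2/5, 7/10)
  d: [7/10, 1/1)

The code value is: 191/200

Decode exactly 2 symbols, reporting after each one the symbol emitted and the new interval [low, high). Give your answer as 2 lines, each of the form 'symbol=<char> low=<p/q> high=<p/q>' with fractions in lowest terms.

Answer: symbol=d low=7/10 high=1/1
symbol=d low=91/100 high=1/1

Derivation:
Step 1: interval [0/1, 1/1), width = 1/1 - 0/1 = 1/1
  'f': [0/1 + 1/1*0/1, 0/1 + 1/1*2/5) = [0/1, 2/5)
  'a': [0/1 + 1/1*2/5, 0/1 + 1/1*7/10) = [2/5, 7/10)
  'd': [0/1 + 1/1*7/10, 0/1 + 1/1*1/1) = [7/10, 1/1) <- contains code 191/200
  emit 'd', narrow to [7/10, 1/1)
Step 2: interval [7/10, 1/1), width = 1/1 - 7/10 = 3/10
  'f': [7/10 + 3/10*0/1, 7/10 + 3/10*2/5) = [7/10, 41/50)
  'a': [7/10 + 3/10*2/5, 7/10 + 3/10*7/10) = [41/50, 91/100)
  'd': [7/10 + 3/10*7/10, 7/10 + 3/10*1/1) = [91/100, 1/1) <- contains code 191/200
  emit 'd', narrow to [91/100, 1/1)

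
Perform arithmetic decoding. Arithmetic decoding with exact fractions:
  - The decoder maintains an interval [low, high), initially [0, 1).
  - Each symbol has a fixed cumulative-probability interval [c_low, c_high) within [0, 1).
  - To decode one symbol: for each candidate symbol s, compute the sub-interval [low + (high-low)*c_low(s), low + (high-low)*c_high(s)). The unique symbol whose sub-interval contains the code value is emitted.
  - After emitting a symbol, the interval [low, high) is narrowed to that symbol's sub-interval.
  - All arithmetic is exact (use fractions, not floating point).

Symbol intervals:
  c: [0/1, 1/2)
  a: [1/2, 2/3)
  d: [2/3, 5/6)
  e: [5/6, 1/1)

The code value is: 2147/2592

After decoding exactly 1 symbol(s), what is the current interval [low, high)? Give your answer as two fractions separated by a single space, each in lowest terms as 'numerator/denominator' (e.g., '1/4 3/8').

Step 1: interval [0/1, 1/1), width = 1/1 - 0/1 = 1/1
  'c': [0/1 + 1/1*0/1, 0/1 + 1/1*1/2) = [0/1, 1/2)
  'a': [0/1 + 1/1*1/2, 0/1 + 1/1*2/3) = [1/2, 2/3)
  'd': [0/1 + 1/1*2/3, 0/1 + 1/1*5/6) = [2/3, 5/6) <- contains code 2147/2592
  'e': [0/1 + 1/1*5/6, 0/1 + 1/1*1/1) = [5/6, 1/1)
  emit 'd', narrow to [2/3, 5/6)

Answer: 2/3 5/6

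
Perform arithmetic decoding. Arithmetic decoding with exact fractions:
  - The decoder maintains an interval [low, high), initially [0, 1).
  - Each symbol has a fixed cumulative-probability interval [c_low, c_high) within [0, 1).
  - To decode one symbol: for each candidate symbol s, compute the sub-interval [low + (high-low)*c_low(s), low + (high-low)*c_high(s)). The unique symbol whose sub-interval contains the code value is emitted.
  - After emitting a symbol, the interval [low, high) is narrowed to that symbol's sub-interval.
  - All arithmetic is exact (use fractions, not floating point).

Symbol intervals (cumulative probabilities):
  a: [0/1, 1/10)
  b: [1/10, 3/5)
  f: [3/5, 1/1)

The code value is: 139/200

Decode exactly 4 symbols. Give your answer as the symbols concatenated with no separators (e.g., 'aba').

Step 1: interval [0/1, 1/1), width = 1/1 - 0/1 = 1/1
  'a': [0/1 + 1/1*0/1, 0/1 + 1/1*1/10) = [0/1, 1/10)
  'b': [0/1 + 1/1*1/10, 0/1 + 1/1*3/5) = [1/10, 3/5)
  'f': [0/1 + 1/1*3/5, 0/1 + 1/1*1/1) = [3/5, 1/1) <- contains code 139/200
  emit 'f', narrow to [3/5, 1/1)
Step 2: interval [3/5, 1/1), width = 1/1 - 3/5 = 2/5
  'a': [3/5 + 2/5*0/1, 3/5 + 2/5*1/10) = [3/5, 16/25)
  'b': [3/5 + 2/5*1/10, 3/5 + 2/5*3/5) = [16/25, 21/25) <- contains code 139/200
  'f': [3/5 + 2/5*3/5, 3/5 + 2/5*1/1) = [21/25, 1/1)
  emit 'b', narrow to [16/25, 21/25)
Step 3: interval [16/25, 21/25), width = 21/25 - 16/25 = 1/5
  'a': [16/25 + 1/5*0/1, 16/25 + 1/5*1/10) = [16/25, 33/50)
  'b': [16/25 + 1/5*1/10, 16/25 + 1/5*3/5) = [33/50, 19/25) <- contains code 139/200
  'f': [16/25 + 1/5*3/5, 16/25 + 1/5*1/1) = [19/25, 21/25)
  emit 'b', narrow to [33/50, 19/25)
Step 4: interval [33/50, 19/25), width = 19/25 - 33/50 = 1/10
  'a': [33/50 + 1/10*0/1, 33/50 + 1/10*1/10) = [33/50, 67/100)
  'b': [33/50 + 1/10*1/10, 33/50 + 1/10*3/5) = [67/100, 18/25) <- contains code 139/200
  'f': [33/50 + 1/10*3/5, 33/50 + 1/10*1/1) = [18/25, 19/25)
  emit 'b', narrow to [67/100, 18/25)

Answer: fbbb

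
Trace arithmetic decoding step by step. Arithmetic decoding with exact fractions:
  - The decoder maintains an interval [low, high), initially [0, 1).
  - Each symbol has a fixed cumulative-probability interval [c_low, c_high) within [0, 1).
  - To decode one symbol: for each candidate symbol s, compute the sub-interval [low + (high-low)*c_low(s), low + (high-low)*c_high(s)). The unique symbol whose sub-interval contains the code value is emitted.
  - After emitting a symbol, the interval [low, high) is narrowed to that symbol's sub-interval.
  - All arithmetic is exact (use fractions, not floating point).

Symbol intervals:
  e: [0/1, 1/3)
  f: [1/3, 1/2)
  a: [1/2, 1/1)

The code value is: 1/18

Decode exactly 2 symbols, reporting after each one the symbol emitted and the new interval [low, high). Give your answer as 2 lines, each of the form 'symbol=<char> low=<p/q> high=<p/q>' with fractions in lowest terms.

Step 1: interval [0/1, 1/1), width = 1/1 - 0/1 = 1/1
  'e': [0/1 + 1/1*0/1, 0/1 + 1/1*1/3) = [0/1, 1/3) <- contains code 1/18
  'f': [0/1 + 1/1*1/3, 0/1 + 1/1*1/2) = [1/3, 1/2)
  'a': [0/1 + 1/1*1/2, 0/1 + 1/1*1/1) = [1/2, 1/1)
  emit 'e', narrow to [0/1, 1/3)
Step 2: interval [0/1, 1/3), width = 1/3 - 0/1 = 1/3
  'e': [0/1 + 1/3*0/1, 0/1 + 1/3*1/3) = [0/1, 1/9) <- contains code 1/18
  'f': [0/1 + 1/3*1/3, 0/1 + 1/3*1/2) = [1/9, 1/6)
  'a': [0/1 + 1/3*1/2, 0/1 + 1/3*1/1) = [1/6, 1/3)
  emit 'e', narrow to [0/1, 1/9)

Answer: symbol=e low=0/1 high=1/3
symbol=e low=0/1 high=1/9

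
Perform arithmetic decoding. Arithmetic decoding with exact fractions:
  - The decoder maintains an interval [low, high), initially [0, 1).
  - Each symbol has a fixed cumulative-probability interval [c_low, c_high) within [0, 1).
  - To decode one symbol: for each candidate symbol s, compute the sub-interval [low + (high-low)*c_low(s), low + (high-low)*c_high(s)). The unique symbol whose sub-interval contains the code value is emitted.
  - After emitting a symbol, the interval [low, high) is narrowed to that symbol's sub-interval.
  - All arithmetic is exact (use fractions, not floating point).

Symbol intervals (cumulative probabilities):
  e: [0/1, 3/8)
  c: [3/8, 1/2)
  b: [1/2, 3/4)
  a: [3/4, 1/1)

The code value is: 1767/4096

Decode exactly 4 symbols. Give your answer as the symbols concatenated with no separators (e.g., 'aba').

Step 1: interval [0/1, 1/1), width = 1/1 - 0/1 = 1/1
  'e': [0/1 + 1/1*0/1, 0/1 + 1/1*3/8) = [0/1, 3/8)
  'c': [0/1 + 1/1*3/8, 0/1 + 1/1*1/2) = [3/8, 1/2) <- contains code 1767/4096
  'b': [0/1 + 1/1*1/2, 0/1 + 1/1*3/4) = [1/2, 3/4)
  'a': [0/1 + 1/1*3/4, 0/1 + 1/1*1/1) = [3/4, 1/1)
  emit 'c', narrow to [3/8, 1/2)
Step 2: interval [3/8, 1/2), width = 1/2 - 3/8 = 1/8
  'e': [3/8 + 1/8*0/1, 3/8 + 1/8*3/8) = [3/8, 27/64)
  'c': [3/8 + 1/8*3/8, 3/8 + 1/8*1/2) = [27/64, 7/16) <- contains code 1767/4096
  'b': [3/8 + 1/8*1/2, 3/8 + 1/8*3/4) = [7/16, 15/32)
  'a': [3/8 + 1/8*3/4, 3/8 + 1/8*1/1) = [15/32, 1/2)
  emit 'c', narrow to [27/64, 7/16)
Step 3: interval [27/64, 7/16), width = 7/16 - 27/64 = 1/64
  'e': [27/64 + 1/64*0/1, 27/64 + 1/64*3/8) = [27/64, 219/512)
  'c': [27/64 + 1/64*3/8, 27/64 + 1/64*1/2) = [219/512, 55/128)
  'b': [27/64 + 1/64*1/2, 27/64 + 1/64*3/4) = [55/128, 111/256) <- contains code 1767/4096
  'a': [27/64 + 1/64*3/4, 27/64 + 1/64*1/1) = [111/256, 7/16)
  emit 'b', narrow to [55/128, 111/256)
Step 4: interval [55/128, 111/256), width = 111/256 - 55/128 = 1/256
  'e': [55/128 + 1/256*0/1, 55/128 + 1/256*3/8) = [55/128, 883/2048)
  'c': [55/128 + 1/256*3/8, 55/128 + 1/256*1/2) = [883/2048, 221/512) <- contains code 1767/4096
  'b': [55/128 + 1/256*1/2, 55/128 + 1/256*3/4) = [221/512, 443/1024)
  'a': [55/128 + 1/256*3/4, 55/128 + 1/256*1/1) = [443/1024, 111/256)
  emit 'c', narrow to [883/2048, 221/512)

Answer: ccbc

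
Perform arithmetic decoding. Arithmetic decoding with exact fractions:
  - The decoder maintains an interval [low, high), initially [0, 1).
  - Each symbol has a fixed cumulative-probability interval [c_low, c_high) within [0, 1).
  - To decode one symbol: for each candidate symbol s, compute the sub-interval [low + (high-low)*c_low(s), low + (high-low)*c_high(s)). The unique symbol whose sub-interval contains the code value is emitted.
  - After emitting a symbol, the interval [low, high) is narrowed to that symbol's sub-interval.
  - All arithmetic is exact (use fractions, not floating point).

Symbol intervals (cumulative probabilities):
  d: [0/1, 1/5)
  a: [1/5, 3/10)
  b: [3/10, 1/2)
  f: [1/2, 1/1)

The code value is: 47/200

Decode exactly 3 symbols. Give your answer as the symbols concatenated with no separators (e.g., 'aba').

Step 1: interval [0/1, 1/1), width = 1/1 - 0/1 = 1/1
  'd': [0/1 + 1/1*0/1, 0/1 + 1/1*1/5) = [0/1, 1/5)
  'a': [0/1 + 1/1*1/5, 0/1 + 1/1*3/10) = [1/5, 3/10) <- contains code 47/200
  'b': [0/1 + 1/1*3/10, 0/1 + 1/1*1/2) = [3/10, 1/2)
  'f': [0/1 + 1/1*1/2, 0/1 + 1/1*1/1) = [1/2, 1/1)
  emit 'a', narrow to [1/5, 3/10)
Step 2: interval [1/5, 3/10), width = 3/10 - 1/5 = 1/10
  'd': [1/5 + 1/10*0/1, 1/5 + 1/10*1/5) = [1/5, 11/50)
  'a': [1/5 + 1/10*1/5, 1/5 + 1/10*3/10) = [11/50, 23/100)
  'b': [1/5 + 1/10*3/10, 1/5 + 1/10*1/2) = [23/100, 1/4) <- contains code 47/200
  'f': [1/5 + 1/10*1/2, 1/5 + 1/10*1/1) = [1/4, 3/10)
  emit 'b', narrow to [23/100, 1/4)
Step 3: interval [23/100, 1/4), width = 1/4 - 23/100 = 1/50
  'd': [23/100 + 1/50*0/1, 23/100 + 1/50*1/5) = [23/100, 117/500)
  'a': [23/100 + 1/50*1/5, 23/100 + 1/50*3/10) = [117/500, 59/250) <- contains code 47/200
  'b': [23/100 + 1/50*3/10, 23/100 + 1/50*1/2) = [59/250, 6/25)
  'f': [23/100 + 1/50*1/2, 23/100 + 1/50*1/1) = [6/25, 1/4)
  emit 'a', narrow to [117/500, 59/250)

Answer: aba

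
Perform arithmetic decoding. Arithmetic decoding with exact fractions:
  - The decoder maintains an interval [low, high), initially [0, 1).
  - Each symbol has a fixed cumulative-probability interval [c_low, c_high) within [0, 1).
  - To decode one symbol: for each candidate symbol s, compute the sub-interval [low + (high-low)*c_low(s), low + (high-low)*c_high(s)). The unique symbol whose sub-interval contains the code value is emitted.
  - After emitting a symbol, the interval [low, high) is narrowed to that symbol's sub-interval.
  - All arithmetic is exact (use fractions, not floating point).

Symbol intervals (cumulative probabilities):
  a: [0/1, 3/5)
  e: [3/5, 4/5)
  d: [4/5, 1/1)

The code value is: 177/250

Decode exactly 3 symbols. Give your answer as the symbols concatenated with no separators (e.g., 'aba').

Step 1: interval [0/1, 1/1), width = 1/1 - 0/1 = 1/1
  'a': [0/1 + 1/1*0/1, 0/1 + 1/1*3/5) = [0/1, 3/5)
  'e': [0/1 + 1/1*3/5, 0/1 + 1/1*4/5) = [3/5, 4/5) <- contains code 177/250
  'd': [0/1 + 1/1*4/5, 0/1 + 1/1*1/1) = [4/5, 1/1)
  emit 'e', narrow to [3/5, 4/5)
Step 2: interval [3/5, 4/5), width = 4/5 - 3/5 = 1/5
  'a': [3/5 + 1/5*0/1, 3/5 + 1/5*3/5) = [3/5, 18/25) <- contains code 177/250
  'e': [3/5 + 1/5*3/5, 3/5 + 1/5*4/5) = [18/25, 19/25)
  'd': [3/5 + 1/5*4/5, 3/5 + 1/5*1/1) = [19/25, 4/5)
  emit 'a', narrow to [3/5, 18/25)
Step 3: interval [3/5, 18/25), width = 18/25 - 3/5 = 3/25
  'a': [3/5 + 3/25*0/1, 3/5 + 3/25*3/5) = [3/5, 84/125)
  'e': [3/5 + 3/25*3/5, 3/5 + 3/25*4/5) = [84/125, 87/125)
  'd': [3/5 + 3/25*4/5, 3/5 + 3/25*1/1) = [87/125, 18/25) <- contains code 177/250
  emit 'd', narrow to [87/125, 18/25)

Answer: ead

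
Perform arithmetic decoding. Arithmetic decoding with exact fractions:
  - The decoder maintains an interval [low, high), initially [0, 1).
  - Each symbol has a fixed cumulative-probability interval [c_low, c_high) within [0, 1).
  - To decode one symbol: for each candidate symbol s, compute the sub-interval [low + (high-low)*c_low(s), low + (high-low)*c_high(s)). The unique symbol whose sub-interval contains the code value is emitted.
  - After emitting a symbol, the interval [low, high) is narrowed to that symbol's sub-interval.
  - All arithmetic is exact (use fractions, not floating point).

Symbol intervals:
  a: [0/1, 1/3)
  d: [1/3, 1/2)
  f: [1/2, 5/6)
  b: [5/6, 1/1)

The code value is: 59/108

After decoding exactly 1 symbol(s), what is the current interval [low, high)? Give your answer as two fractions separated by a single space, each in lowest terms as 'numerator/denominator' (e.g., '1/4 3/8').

Step 1: interval [0/1, 1/1), width = 1/1 - 0/1 = 1/1
  'a': [0/1 + 1/1*0/1, 0/1 + 1/1*1/3) = [0/1, 1/3)
  'd': [0/1 + 1/1*1/3, 0/1 + 1/1*1/2) = [1/3, 1/2)
  'f': [0/1 + 1/1*1/2, 0/1 + 1/1*5/6) = [1/2, 5/6) <- contains code 59/108
  'b': [0/1 + 1/1*5/6, 0/1 + 1/1*1/1) = [5/6, 1/1)
  emit 'f', narrow to [1/2, 5/6)

Answer: 1/2 5/6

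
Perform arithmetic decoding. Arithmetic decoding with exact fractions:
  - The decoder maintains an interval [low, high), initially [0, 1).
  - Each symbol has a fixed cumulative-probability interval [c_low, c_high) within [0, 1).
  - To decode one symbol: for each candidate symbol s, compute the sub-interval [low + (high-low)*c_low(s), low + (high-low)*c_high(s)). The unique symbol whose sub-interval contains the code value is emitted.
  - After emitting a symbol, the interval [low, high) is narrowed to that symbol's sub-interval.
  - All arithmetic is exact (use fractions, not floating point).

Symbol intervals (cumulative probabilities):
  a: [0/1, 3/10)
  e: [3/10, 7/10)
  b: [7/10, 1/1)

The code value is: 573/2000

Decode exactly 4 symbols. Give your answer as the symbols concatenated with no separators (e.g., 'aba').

Step 1: interval [0/1, 1/1), width = 1/1 - 0/1 = 1/1
  'a': [0/1 + 1/1*0/1, 0/1 + 1/1*3/10) = [0/1, 3/10) <- contains code 573/2000
  'e': [0/1 + 1/1*3/10, 0/1 + 1/1*7/10) = [3/10, 7/10)
  'b': [0/1 + 1/1*7/10, 0/1 + 1/1*1/1) = [7/10, 1/1)
  emit 'a', narrow to [0/1, 3/10)
Step 2: interval [0/1, 3/10), width = 3/10 - 0/1 = 3/10
  'a': [0/1 + 3/10*0/1, 0/1 + 3/10*3/10) = [0/1, 9/100)
  'e': [0/1 + 3/10*3/10, 0/1 + 3/10*7/10) = [9/100, 21/100)
  'b': [0/1 + 3/10*7/10, 0/1 + 3/10*1/1) = [21/100, 3/10) <- contains code 573/2000
  emit 'b', narrow to [21/100, 3/10)
Step 3: interval [21/100, 3/10), width = 3/10 - 21/100 = 9/100
  'a': [21/100 + 9/100*0/1, 21/100 + 9/100*3/10) = [21/100, 237/1000)
  'e': [21/100 + 9/100*3/10, 21/100 + 9/100*7/10) = [237/1000, 273/1000)
  'b': [21/100 + 9/100*7/10, 21/100 + 9/100*1/1) = [273/1000, 3/10) <- contains code 573/2000
  emit 'b', narrow to [273/1000, 3/10)
Step 4: interval [273/1000, 3/10), width = 3/10 - 273/1000 = 27/1000
  'a': [273/1000 + 27/1000*0/1, 273/1000 + 27/1000*3/10) = [273/1000, 2811/10000)
  'e': [273/1000 + 27/1000*3/10, 273/1000 + 27/1000*7/10) = [2811/10000, 2919/10000) <- contains code 573/2000
  'b': [273/1000 + 27/1000*7/10, 273/1000 + 27/1000*1/1) = [2919/10000, 3/10)
  emit 'e', narrow to [2811/10000, 2919/10000)

Answer: abbe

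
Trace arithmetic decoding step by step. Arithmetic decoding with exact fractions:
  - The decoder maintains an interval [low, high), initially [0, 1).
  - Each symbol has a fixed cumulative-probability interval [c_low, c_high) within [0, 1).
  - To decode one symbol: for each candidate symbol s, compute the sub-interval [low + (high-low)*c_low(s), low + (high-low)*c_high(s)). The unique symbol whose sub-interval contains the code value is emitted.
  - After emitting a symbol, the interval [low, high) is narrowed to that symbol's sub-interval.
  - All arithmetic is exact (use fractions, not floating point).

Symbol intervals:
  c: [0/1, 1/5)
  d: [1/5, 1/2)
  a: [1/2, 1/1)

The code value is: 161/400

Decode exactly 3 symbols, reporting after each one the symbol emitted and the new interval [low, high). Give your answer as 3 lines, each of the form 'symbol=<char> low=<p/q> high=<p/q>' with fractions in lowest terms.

Step 1: interval [0/1, 1/1), width = 1/1 - 0/1 = 1/1
  'c': [0/1 + 1/1*0/1, 0/1 + 1/1*1/5) = [0/1, 1/5)
  'd': [0/1 + 1/1*1/5, 0/1 + 1/1*1/2) = [1/5, 1/2) <- contains code 161/400
  'a': [0/1 + 1/1*1/2, 0/1 + 1/1*1/1) = [1/2, 1/1)
  emit 'd', narrow to [1/5, 1/2)
Step 2: interval [1/5, 1/2), width = 1/2 - 1/5 = 3/10
  'c': [1/5 + 3/10*0/1, 1/5 + 3/10*1/5) = [1/5, 13/50)
  'd': [1/5 + 3/10*1/5, 1/5 + 3/10*1/2) = [13/50, 7/20)
  'a': [1/5 + 3/10*1/2, 1/5 + 3/10*1/1) = [7/20, 1/2) <- contains code 161/400
  emit 'a', narrow to [7/20, 1/2)
Step 3: interval [7/20, 1/2), width = 1/2 - 7/20 = 3/20
  'c': [7/20 + 3/20*0/1, 7/20 + 3/20*1/5) = [7/20, 19/50)
  'd': [7/20 + 3/20*1/5, 7/20 + 3/20*1/2) = [19/50, 17/40) <- contains code 161/400
  'a': [7/20 + 3/20*1/2, 7/20 + 3/20*1/1) = [17/40, 1/2)
  emit 'd', narrow to [19/50, 17/40)

Answer: symbol=d low=1/5 high=1/2
symbol=a low=7/20 high=1/2
symbol=d low=19/50 high=17/40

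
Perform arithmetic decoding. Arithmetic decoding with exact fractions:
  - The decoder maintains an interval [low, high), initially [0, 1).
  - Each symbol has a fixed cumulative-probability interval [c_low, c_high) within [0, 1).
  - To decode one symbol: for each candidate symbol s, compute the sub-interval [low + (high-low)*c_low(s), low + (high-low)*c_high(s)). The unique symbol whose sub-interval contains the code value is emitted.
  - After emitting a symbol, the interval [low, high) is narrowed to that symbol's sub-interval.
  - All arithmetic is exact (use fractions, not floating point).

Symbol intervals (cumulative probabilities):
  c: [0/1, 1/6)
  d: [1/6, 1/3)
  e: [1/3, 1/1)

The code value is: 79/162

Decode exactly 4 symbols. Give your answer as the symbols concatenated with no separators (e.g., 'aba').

Answer: edec

Derivation:
Step 1: interval [0/1, 1/1), width = 1/1 - 0/1 = 1/1
  'c': [0/1 + 1/1*0/1, 0/1 + 1/1*1/6) = [0/1, 1/6)
  'd': [0/1 + 1/1*1/6, 0/1 + 1/1*1/3) = [1/6, 1/3)
  'e': [0/1 + 1/1*1/3, 0/1 + 1/1*1/1) = [1/3, 1/1) <- contains code 79/162
  emit 'e', narrow to [1/3, 1/1)
Step 2: interval [1/3, 1/1), width = 1/1 - 1/3 = 2/3
  'c': [1/3 + 2/3*0/1, 1/3 + 2/3*1/6) = [1/3, 4/9)
  'd': [1/3 + 2/3*1/6, 1/3 + 2/3*1/3) = [4/9, 5/9) <- contains code 79/162
  'e': [1/3 + 2/3*1/3, 1/3 + 2/3*1/1) = [5/9, 1/1)
  emit 'd', narrow to [4/9, 5/9)
Step 3: interval [4/9, 5/9), width = 5/9 - 4/9 = 1/9
  'c': [4/9 + 1/9*0/1, 4/9 + 1/9*1/6) = [4/9, 25/54)
  'd': [4/9 + 1/9*1/6, 4/9 + 1/9*1/3) = [25/54, 13/27)
  'e': [4/9 + 1/9*1/3, 4/9 + 1/9*1/1) = [13/27, 5/9) <- contains code 79/162
  emit 'e', narrow to [13/27, 5/9)
Step 4: interval [13/27, 5/9), width = 5/9 - 13/27 = 2/27
  'c': [13/27 + 2/27*0/1, 13/27 + 2/27*1/6) = [13/27, 40/81) <- contains code 79/162
  'd': [13/27 + 2/27*1/6, 13/27 + 2/27*1/3) = [40/81, 41/81)
  'e': [13/27 + 2/27*1/3, 13/27 + 2/27*1/1) = [41/81, 5/9)
  emit 'c', narrow to [13/27, 40/81)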